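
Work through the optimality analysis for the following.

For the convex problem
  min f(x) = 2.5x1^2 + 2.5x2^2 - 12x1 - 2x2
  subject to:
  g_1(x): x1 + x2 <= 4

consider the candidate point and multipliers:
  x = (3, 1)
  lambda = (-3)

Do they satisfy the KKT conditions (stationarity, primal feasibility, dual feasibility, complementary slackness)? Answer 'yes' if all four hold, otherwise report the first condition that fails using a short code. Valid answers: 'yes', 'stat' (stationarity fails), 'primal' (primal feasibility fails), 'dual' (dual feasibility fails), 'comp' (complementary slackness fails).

Gradient of f: grad f(x) = Q x + c = (3, 3)
Constraint values g_i(x) = a_i^T x - b_i:
  g_1((3, 1)) = 0
Stationarity residual: grad f(x) + sum_i lambda_i a_i = (0, 0)
  -> stationarity OK
Primal feasibility (all g_i <= 0): OK
Dual feasibility (all lambda_i >= 0): FAILS
Complementary slackness (lambda_i * g_i(x) = 0 for all i): OK

Verdict: the first failing condition is dual_feasibility -> dual.

dual


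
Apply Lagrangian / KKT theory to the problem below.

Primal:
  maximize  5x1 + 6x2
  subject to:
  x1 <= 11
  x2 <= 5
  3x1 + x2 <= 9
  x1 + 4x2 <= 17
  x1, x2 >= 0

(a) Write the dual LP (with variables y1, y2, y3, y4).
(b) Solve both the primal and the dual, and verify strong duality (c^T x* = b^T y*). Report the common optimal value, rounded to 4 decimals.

The standard primal-dual pair for 'max c^T x s.t. A x <= b, x >= 0' is:
  Dual:  min b^T y  s.t.  A^T y >= c,  y >= 0.

So the dual LP is:
  minimize  11y1 + 5y2 + 9y3 + 17y4
  subject to:
    y1 + 3y3 + y4 >= 5
    y2 + y3 + 4y4 >= 6
    y1, y2, y3, y4 >= 0

Solving the primal: x* = (1.7273, 3.8182).
  primal value c^T x* = 31.5455.
Solving the dual: y* = (0, 0, 1.2727, 1.1818).
  dual value b^T y* = 31.5455.
Strong duality: c^T x* = b^T y*. Confirmed.

31.5455


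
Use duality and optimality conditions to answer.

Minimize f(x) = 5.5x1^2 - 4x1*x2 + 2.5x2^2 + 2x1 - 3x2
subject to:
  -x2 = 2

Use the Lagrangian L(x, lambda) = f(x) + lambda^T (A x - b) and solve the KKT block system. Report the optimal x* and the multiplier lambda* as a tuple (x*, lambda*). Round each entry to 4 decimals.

Form the Lagrangian:
  L(x, lambda) = (1/2) x^T Q x + c^T x + lambda^T (A x - b)
Stationarity (grad_x L = 0): Q x + c + A^T lambda = 0.
Primal feasibility: A x = b.

This gives the KKT block system:
  [ Q   A^T ] [ x     ]   [-c ]
  [ A    0  ] [ lambda ] = [ b ]

Solving the linear system:
  x*      = (-0.9091, -2)
  lambda* = (-9.3636)
  f(x*)   = 11.4545

x* = (-0.9091, -2), lambda* = (-9.3636)


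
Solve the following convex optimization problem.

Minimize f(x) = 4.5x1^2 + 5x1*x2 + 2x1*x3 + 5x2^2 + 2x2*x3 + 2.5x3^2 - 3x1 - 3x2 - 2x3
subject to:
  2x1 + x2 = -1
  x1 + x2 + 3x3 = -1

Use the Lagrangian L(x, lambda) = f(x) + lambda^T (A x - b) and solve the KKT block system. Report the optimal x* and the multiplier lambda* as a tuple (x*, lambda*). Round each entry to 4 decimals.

Form the Lagrangian:
  L(x, lambda) = (1/2) x^T Q x + c^T x + lambda^T (A x - b)
Stationarity (grad_x L = 0): Q x + c + A^T lambda = 0.
Primal feasibility: A x = b.

This gives the KKT block system:
  [ Q   A^T ] [ x     ]   [-c ]
  [ A    0  ] [ lambda ] = [ b ]

Solving the linear system:
  x*      = (-0.5906, 0.1811, -0.1969)
  lambda* = (3.2677, 1.2677)
  f(x*)   = 3.0787

x* = (-0.5906, 0.1811, -0.1969), lambda* = (3.2677, 1.2677)


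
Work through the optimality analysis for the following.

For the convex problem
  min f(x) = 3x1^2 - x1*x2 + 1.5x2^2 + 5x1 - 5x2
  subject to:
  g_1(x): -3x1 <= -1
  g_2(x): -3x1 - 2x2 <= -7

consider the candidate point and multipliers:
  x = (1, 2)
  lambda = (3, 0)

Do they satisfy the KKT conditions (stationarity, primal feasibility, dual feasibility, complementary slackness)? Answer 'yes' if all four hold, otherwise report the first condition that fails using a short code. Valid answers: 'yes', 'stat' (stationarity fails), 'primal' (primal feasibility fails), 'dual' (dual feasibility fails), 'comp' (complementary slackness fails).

Gradient of f: grad f(x) = Q x + c = (9, 0)
Constraint values g_i(x) = a_i^T x - b_i:
  g_1((1, 2)) = -2
  g_2((1, 2)) = 0
Stationarity residual: grad f(x) + sum_i lambda_i a_i = (0, 0)
  -> stationarity OK
Primal feasibility (all g_i <= 0): OK
Dual feasibility (all lambda_i >= 0): OK
Complementary slackness (lambda_i * g_i(x) = 0 for all i): FAILS

Verdict: the first failing condition is complementary_slackness -> comp.

comp


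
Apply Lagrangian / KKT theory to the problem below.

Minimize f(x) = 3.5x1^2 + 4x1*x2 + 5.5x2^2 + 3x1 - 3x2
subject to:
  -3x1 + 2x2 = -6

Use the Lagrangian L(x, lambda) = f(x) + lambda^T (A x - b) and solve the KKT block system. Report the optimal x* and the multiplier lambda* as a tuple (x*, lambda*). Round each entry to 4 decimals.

Form the Lagrangian:
  L(x, lambda) = (1/2) x^T Q x + c^T x + lambda^T (A x - b)
Stationarity (grad_x L = 0): Q x + c + A^T lambda = 0.
Primal feasibility: A x = b.

This gives the KKT block system:
  [ Q   A^T ] [ x     ]   [-c ]
  [ A    0  ] [ lambda ] = [ b ]

Solving the linear system:
  x*      = (1.44, -0.84)
  lambda* = (3.24)
  f(x*)   = 13.14

x* = (1.44, -0.84), lambda* = (3.24)


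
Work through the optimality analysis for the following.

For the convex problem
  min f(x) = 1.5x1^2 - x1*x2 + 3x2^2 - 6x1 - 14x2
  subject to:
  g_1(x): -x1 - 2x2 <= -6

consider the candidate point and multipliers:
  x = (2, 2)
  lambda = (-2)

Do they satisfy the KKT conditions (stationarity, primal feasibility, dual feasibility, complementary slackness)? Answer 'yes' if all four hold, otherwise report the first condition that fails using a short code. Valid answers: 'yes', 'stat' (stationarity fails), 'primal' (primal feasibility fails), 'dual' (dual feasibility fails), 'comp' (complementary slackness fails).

Gradient of f: grad f(x) = Q x + c = (-2, -4)
Constraint values g_i(x) = a_i^T x - b_i:
  g_1((2, 2)) = 0
Stationarity residual: grad f(x) + sum_i lambda_i a_i = (0, 0)
  -> stationarity OK
Primal feasibility (all g_i <= 0): OK
Dual feasibility (all lambda_i >= 0): FAILS
Complementary slackness (lambda_i * g_i(x) = 0 for all i): OK

Verdict: the first failing condition is dual_feasibility -> dual.

dual


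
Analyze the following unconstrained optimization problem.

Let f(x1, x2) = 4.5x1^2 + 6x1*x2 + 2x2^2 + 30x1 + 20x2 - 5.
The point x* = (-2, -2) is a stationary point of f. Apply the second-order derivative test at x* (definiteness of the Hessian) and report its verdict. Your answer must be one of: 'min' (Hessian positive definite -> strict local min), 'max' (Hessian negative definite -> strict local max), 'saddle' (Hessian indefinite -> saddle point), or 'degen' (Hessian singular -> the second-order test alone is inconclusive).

Compute the Hessian H = grad^2 f:
  H = [[9, 6], [6, 4]]
Verify stationarity: grad f(x*) = H x* + g = (0, 0).
Eigenvalues of H: 0, 13.
H has a zero eigenvalue (singular; positive semidefinite but not definite), so H is neither positive definite, negative definite, nor indefinite. The second-order test alone is inconclusive -> degen.
(Indeed, f is constant along the null direction of H through x*, so x* is not a strict local extremum.)

degen


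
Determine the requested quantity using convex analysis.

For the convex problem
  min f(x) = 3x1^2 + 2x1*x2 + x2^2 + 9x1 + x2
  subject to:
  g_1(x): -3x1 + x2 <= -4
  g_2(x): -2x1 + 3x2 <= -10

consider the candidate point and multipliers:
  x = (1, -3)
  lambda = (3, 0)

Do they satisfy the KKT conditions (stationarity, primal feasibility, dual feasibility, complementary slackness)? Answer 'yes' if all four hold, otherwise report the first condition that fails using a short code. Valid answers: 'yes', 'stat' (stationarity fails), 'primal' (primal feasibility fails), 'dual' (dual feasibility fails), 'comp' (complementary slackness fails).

Gradient of f: grad f(x) = Q x + c = (9, -3)
Constraint values g_i(x) = a_i^T x - b_i:
  g_1((1, -3)) = -2
  g_2((1, -3)) = -1
Stationarity residual: grad f(x) + sum_i lambda_i a_i = (0, 0)
  -> stationarity OK
Primal feasibility (all g_i <= 0): OK
Dual feasibility (all lambda_i >= 0): OK
Complementary slackness (lambda_i * g_i(x) = 0 for all i): FAILS

Verdict: the first failing condition is complementary_slackness -> comp.

comp


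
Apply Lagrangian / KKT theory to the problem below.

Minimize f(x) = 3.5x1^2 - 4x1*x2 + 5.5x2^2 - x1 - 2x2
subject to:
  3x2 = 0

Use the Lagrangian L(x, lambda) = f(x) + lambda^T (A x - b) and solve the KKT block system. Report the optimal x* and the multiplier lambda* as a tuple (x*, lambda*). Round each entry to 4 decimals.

Form the Lagrangian:
  L(x, lambda) = (1/2) x^T Q x + c^T x + lambda^T (A x - b)
Stationarity (grad_x L = 0): Q x + c + A^T lambda = 0.
Primal feasibility: A x = b.

This gives the KKT block system:
  [ Q   A^T ] [ x     ]   [-c ]
  [ A    0  ] [ lambda ] = [ b ]

Solving the linear system:
  x*      = (0.1429, 0)
  lambda* = (0.8571)
  f(x*)   = -0.0714

x* = (0.1429, 0), lambda* = (0.8571)


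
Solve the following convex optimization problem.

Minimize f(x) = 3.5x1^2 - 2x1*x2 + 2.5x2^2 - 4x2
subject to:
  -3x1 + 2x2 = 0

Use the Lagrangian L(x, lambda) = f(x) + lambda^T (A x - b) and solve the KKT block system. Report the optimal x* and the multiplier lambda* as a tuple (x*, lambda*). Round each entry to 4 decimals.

Form the Lagrangian:
  L(x, lambda) = (1/2) x^T Q x + c^T x + lambda^T (A x - b)
Stationarity (grad_x L = 0): Q x + c + A^T lambda = 0.
Primal feasibility: A x = b.

This gives the KKT block system:
  [ Q   A^T ] [ x     ]   [-c ]
  [ A    0  ] [ lambda ] = [ b ]

Solving the linear system:
  x*      = (0.4898, 0.7347)
  lambda* = (0.6531)
  f(x*)   = -1.4694

x* = (0.4898, 0.7347), lambda* = (0.6531)


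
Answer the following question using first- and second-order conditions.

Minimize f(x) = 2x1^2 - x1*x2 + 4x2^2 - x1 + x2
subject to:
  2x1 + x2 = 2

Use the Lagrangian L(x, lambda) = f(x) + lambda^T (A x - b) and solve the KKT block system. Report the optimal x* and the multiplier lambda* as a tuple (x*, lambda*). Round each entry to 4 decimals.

Form the Lagrangian:
  L(x, lambda) = (1/2) x^T Q x + c^T x + lambda^T (A x - b)
Stationarity (grad_x L = 0): Q x + c + A^T lambda = 0.
Primal feasibility: A x = b.

This gives the KKT block system:
  [ Q   A^T ] [ x     ]   [-c ]
  [ A    0  ] [ lambda ] = [ b ]

Solving the linear system:
  x*      = (0.925, 0.15)
  lambda* = (-1.275)
  f(x*)   = 0.8875

x* = (0.925, 0.15), lambda* = (-1.275)


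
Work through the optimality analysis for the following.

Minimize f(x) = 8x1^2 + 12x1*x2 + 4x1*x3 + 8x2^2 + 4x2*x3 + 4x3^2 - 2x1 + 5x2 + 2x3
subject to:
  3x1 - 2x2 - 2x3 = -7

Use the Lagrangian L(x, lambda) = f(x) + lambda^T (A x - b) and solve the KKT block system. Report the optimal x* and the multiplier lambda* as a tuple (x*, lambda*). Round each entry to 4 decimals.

Form the Lagrangian:
  L(x, lambda) = (1/2) x^T Q x + c^T x + lambda^T (A x - b)
Stationarity (grad_x L = 0): Q x + c + A^T lambda = 0.
Primal feasibility: A x = b.

This gives the KKT block system:
  [ Q   A^T ] [ x     ]   [-c ]
  [ A    0  ] [ lambda ] = [ b ]

Solving the linear system:
  x*      = (-1.276, 0.847, 0.7391)
  lambda* = (3.0984)
  f(x*)   = 14.9768

x* = (-1.276, 0.847, 0.7391), lambda* = (3.0984)


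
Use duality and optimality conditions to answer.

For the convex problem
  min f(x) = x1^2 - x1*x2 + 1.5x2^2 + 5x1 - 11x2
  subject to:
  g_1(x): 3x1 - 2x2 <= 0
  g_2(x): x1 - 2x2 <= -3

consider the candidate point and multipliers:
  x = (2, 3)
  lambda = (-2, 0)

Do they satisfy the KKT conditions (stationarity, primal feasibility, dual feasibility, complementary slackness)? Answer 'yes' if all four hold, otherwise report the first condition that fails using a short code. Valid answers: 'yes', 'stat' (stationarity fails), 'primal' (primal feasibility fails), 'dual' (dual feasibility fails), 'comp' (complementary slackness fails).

Gradient of f: grad f(x) = Q x + c = (6, -4)
Constraint values g_i(x) = a_i^T x - b_i:
  g_1((2, 3)) = 0
  g_2((2, 3)) = -1
Stationarity residual: grad f(x) + sum_i lambda_i a_i = (0, 0)
  -> stationarity OK
Primal feasibility (all g_i <= 0): OK
Dual feasibility (all lambda_i >= 0): FAILS
Complementary slackness (lambda_i * g_i(x) = 0 for all i): OK

Verdict: the first failing condition is dual_feasibility -> dual.

dual


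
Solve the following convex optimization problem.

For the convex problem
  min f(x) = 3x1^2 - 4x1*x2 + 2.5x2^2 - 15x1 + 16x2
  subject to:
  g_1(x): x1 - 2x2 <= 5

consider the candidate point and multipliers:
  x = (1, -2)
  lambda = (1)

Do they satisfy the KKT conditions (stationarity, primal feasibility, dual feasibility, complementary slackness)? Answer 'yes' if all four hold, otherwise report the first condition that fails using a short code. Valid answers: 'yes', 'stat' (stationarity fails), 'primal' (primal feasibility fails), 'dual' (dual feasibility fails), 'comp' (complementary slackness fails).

Gradient of f: grad f(x) = Q x + c = (-1, 2)
Constraint values g_i(x) = a_i^T x - b_i:
  g_1((1, -2)) = 0
Stationarity residual: grad f(x) + sum_i lambda_i a_i = (0, 0)
  -> stationarity OK
Primal feasibility (all g_i <= 0): OK
Dual feasibility (all lambda_i >= 0): OK
Complementary slackness (lambda_i * g_i(x) = 0 for all i): OK

Verdict: yes, KKT holds.

yes


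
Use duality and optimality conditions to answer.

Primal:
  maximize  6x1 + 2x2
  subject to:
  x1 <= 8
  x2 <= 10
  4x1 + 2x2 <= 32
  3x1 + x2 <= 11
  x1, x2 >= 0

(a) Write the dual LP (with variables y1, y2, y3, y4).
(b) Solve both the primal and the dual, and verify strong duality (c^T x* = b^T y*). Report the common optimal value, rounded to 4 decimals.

The standard primal-dual pair for 'max c^T x s.t. A x <= b, x >= 0' is:
  Dual:  min b^T y  s.t.  A^T y >= c,  y >= 0.

So the dual LP is:
  minimize  8y1 + 10y2 + 32y3 + 11y4
  subject to:
    y1 + 4y3 + 3y4 >= 6
    y2 + 2y3 + y4 >= 2
    y1, y2, y3, y4 >= 0

Solving the primal: x* = (0.3333, 10).
  primal value c^T x* = 22.
Solving the dual: y* = (0, 0, 0, 2).
  dual value b^T y* = 22.
Strong duality: c^T x* = b^T y*. Confirmed.

22


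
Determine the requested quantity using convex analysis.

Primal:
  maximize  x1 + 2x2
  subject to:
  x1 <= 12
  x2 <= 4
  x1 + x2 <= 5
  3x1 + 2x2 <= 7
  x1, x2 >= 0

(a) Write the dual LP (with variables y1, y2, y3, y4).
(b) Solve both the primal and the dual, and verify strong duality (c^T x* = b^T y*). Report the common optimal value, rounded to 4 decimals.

The standard primal-dual pair for 'max c^T x s.t. A x <= b, x >= 0' is:
  Dual:  min b^T y  s.t.  A^T y >= c,  y >= 0.

So the dual LP is:
  minimize  12y1 + 4y2 + 5y3 + 7y4
  subject to:
    y1 + y3 + 3y4 >= 1
    y2 + y3 + 2y4 >= 2
    y1, y2, y3, y4 >= 0

Solving the primal: x* = (0, 3.5).
  primal value c^T x* = 7.
Solving the dual: y* = (0, 0, 0, 1).
  dual value b^T y* = 7.
Strong duality: c^T x* = b^T y*. Confirmed.

7


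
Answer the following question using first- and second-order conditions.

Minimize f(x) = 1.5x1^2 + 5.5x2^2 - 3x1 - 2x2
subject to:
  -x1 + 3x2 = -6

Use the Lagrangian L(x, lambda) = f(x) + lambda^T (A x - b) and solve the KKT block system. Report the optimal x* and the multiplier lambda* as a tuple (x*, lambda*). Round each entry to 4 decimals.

Form the Lagrangian:
  L(x, lambda) = (1/2) x^T Q x + c^T x + lambda^T (A x - b)
Stationarity (grad_x L = 0): Q x + c + A^T lambda = 0.
Primal feasibility: A x = b.

This gives the KKT block system:
  [ Q   A^T ] [ x     ]   [-c ]
  [ A    0  ] [ lambda ] = [ b ]

Solving the linear system:
  x*      = (2.6053, -1.1316)
  lambda* = (4.8158)
  f(x*)   = 11.6711

x* = (2.6053, -1.1316), lambda* = (4.8158)


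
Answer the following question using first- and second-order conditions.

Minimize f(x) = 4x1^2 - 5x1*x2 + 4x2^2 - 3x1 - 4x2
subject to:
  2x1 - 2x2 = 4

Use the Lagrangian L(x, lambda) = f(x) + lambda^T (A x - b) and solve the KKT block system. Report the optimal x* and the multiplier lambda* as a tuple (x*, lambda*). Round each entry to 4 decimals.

Form the Lagrangian:
  L(x, lambda) = (1/2) x^T Q x + c^T x + lambda^T (A x - b)
Stationarity (grad_x L = 0): Q x + c + A^T lambda = 0.
Primal feasibility: A x = b.

This gives the KKT block system:
  [ Q   A^T ] [ x     ]   [-c ]
  [ A    0  ] [ lambda ] = [ b ]

Solving the linear system:
  x*      = (2.1667, 0.1667)
  lambda* = (-6.75)
  f(x*)   = 9.9167

x* = (2.1667, 0.1667), lambda* = (-6.75)


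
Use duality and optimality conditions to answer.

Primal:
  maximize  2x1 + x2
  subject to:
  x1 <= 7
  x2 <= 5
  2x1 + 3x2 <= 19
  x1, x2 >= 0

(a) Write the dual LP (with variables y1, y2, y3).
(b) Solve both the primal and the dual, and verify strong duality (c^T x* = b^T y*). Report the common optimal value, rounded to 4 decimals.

The standard primal-dual pair for 'max c^T x s.t. A x <= b, x >= 0' is:
  Dual:  min b^T y  s.t.  A^T y >= c,  y >= 0.

So the dual LP is:
  minimize  7y1 + 5y2 + 19y3
  subject to:
    y1 + 2y3 >= 2
    y2 + 3y3 >= 1
    y1, y2, y3 >= 0

Solving the primal: x* = (7, 1.6667).
  primal value c^T x* = 15.6667.
Solving the dual: y* = (1.3333, 0, 0.3333).
  dual value b^T y* = 15.6667.
Strong duality: c^T x* = b^T y*. Confirmed.

15.6667


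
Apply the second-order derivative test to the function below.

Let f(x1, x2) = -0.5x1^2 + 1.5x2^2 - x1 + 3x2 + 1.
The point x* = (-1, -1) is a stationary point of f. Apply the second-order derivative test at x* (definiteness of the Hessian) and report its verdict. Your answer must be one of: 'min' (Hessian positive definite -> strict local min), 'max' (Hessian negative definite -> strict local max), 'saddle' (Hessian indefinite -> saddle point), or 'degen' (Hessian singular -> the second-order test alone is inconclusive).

Compute the Hessian H = grad^2 f:
  H = [[-1, 0], [0, 3]]
Verify stationarity: grad f(x*) = H x* + g = (0, 0).
Eigenvalues of H: -1, 3.
Eigenvalues have mixed signs, so H is indefinite -> x* is a saddle point.

saddle


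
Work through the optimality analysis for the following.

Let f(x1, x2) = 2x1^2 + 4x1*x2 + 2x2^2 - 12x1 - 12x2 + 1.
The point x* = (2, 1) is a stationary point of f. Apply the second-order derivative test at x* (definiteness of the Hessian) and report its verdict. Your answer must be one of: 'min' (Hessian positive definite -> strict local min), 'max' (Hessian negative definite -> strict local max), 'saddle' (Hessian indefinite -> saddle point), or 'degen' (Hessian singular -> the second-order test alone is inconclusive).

Compute the Hessian H = grad^2 f:
  H = [[4, 4], [4, 4]]
Verify stationarity: grad f(x*) = H x* + g = (0, 0).
Eigenvalues of H: 0, 8.
H has a zero eigenvalue (singular; positive semidefinite but not definite), so H is neither positive definite, negative definite, nor indefinite. The second-order test alone is inconclusive -> degen.
(Indeed, f is constant along the null direction of H through x*, so x* is not a strict local extremum.)

degen


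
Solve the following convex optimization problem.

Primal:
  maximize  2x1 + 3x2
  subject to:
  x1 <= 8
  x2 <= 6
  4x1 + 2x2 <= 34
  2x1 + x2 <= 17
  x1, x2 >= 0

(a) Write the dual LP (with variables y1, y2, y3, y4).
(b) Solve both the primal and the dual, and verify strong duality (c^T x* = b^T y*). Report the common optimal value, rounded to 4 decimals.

The standard primal-dual pair for 'max c^T x s.t. A x <= b, x >= 0' is:
  Dual:  min b^T y  s.t.  A^T y >= c,  y >= 0.

So the dual LP is:
  minimize  8y1 + 6y2 + 34y3 + 17y4
  subject to:
    y1 + 4y3 + 2y4 >= 2
    y2 + 2y3 + y4 >= 3
    y1, y2, y3, y4 >= 0

Solving the primal: x* = (5.5, 6).
  primal value c^T x* = 29.
Solving the dual: y* = (0, 2, 0.5, 0).
  dual value b^T y* = 29.
Strong duality: c^T x* = b^T y*. Confirmed.

29


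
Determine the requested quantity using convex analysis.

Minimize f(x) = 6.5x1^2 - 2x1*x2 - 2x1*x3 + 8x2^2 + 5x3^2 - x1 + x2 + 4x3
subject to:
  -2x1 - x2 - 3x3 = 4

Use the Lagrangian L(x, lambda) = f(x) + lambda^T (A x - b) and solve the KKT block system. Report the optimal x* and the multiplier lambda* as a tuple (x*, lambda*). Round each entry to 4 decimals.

Form the Lagrangian:
  L(x, lambda) = (1/2) x^T Q x + c^T x + lambda^T (A x - b)
Stationarity (grad_x L = 0): Q x + c + A^T lambda = 0.
Primal feasibility: A x = b.

This gives the KKT block system:
  [ Q   A^T ] [ x     ]   [-c ]
  [ A    0  ] [ lambda ] = [ b ]

Solving the linear system:
  x*      = (-0.3825, -0.2204, -1.0049)
  lambda* = (-1.7612)
  f(x*)   = 1.5937

x* = (-0.3825, -0.2204, -1.0049), lambda* = (-1.7612)


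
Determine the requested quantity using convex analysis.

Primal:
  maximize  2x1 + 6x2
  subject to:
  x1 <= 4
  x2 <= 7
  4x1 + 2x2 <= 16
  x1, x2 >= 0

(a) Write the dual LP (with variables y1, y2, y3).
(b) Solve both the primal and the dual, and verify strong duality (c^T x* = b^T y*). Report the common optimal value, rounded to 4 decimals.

The standard primal-dual pair for 'max c^T x s.t. A x <= b, x >= 0' is:
  Dual:  min b^T y  s.t.  A^T y >= c,  y >= 0.

So the dual LP is:
  minimize  4y1 + 7y2 + 16y3
  subject to:
    y1 + 4y3 >= 2
    y2 + 2y3 >= 6
    y1, y2, y3 >= 0

Solving the primal: x* = (0.5, 7).
  primal value c^T x* = 43.
Solving the dual: y* = (0, 5, 0.5).
  dual value b^T y* = 43.
Strong duality: c^T x* = b^T y*. Confirmed.

43


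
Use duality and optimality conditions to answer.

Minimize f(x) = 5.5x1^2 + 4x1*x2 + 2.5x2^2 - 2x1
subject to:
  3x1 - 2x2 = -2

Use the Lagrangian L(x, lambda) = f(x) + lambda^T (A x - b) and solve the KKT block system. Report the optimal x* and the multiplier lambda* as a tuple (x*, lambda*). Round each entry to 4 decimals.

Form the Lagrangian:
  L(x, lambda) = (1/2) x^T Q x + c^T x + lambda^T (A x - b)
Stationarity (grad_x L = 0): Q x + c + A^T lambda = 0.
Primal feasibility: A x = b.

This gives the KKT block system:
  [ Q   A^T ] [ x     ]   [-c ]
  [ A    0  ] [ lambda ] = [ b ]

Solving the linear system:
  x*      = (-0.2774, 0.5839)
  lambda* = (0.9051)
  f(x*)   = 1.1825

x* = (-0.2774, 0.5839), lambda* = (0.9051)


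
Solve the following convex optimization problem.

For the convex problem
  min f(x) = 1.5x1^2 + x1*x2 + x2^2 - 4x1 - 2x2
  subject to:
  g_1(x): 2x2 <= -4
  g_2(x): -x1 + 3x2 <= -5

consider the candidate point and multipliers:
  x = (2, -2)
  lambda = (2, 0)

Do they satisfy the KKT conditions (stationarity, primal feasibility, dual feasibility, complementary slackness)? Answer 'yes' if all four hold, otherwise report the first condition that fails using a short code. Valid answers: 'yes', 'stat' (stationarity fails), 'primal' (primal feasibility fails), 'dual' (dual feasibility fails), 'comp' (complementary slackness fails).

Gradient of f: grad f(x) = Q x + c = (0, -4)
Constraint values g_i(x) = a_i^T x - b_i:
  g_1((2, -2)) = 0
  g_2((2, -2)) = -3
Stationarity residual: grad f(x) + sum_i lambda_i a_i = (0, 0)
  -> stationarity OK
Primal feasibility (all g_i <= 0): OK
Dual feasibility (all lambda_i >= 0): OK
Complementary slackness (lambda_i * g_i(x) = 0 for all i): OK

Verdict: yes, KKT holds.

yes


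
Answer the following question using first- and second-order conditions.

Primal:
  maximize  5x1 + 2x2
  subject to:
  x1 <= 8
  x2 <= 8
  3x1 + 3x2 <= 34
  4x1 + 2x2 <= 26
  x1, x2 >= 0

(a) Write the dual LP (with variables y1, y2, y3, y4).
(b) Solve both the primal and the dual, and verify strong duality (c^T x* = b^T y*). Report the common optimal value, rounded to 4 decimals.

The standard primal-dual pair for 'max c^T x s.t. A x <= b, x >= 0' is:
  Dual:  min b^T y  s.t.  A^T y >= c,  y >= 0.

So the dual LP is:
  minimize  8y1 + 8y2 + 34y3 + 26y4
  subject to:
    y1 + 3y3 + 4y4 >= 5
    y2 + 3y3 + 2y4 >= 2
    y1, y2, y3, y4 >= 0

Solving the primal: x* = (6.5, 0).
  primal value c^T x* = 32.5.
Solving the dual: y* = (0, 0, 0, 1.25).
  dual value b^T y* = 32.5.
Strong duality: c^T x* = b^T y*. Confirmed.

32.5


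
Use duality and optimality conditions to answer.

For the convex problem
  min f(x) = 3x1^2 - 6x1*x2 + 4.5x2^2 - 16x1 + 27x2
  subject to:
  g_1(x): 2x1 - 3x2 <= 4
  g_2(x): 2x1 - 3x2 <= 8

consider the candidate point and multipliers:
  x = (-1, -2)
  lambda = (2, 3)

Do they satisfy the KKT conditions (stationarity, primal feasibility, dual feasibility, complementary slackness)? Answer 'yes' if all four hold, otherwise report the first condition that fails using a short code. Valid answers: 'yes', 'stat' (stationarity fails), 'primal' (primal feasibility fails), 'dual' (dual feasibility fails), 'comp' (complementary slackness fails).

Gradient of f: grad f(x) = Q x + c = (-10, 15)
Constraint values g_i(x) = a_i^T x - b_i:
  g_1((-1, -2)) = 0
  g_2((-1, -2)) = -4
Stationarity residual: grad f(x) + sum_i lambda_i a_i = (0, 0)
  -> stationarity OK
Primal feasibility (all g_i <= 0): OK
Dual feasibility (all lambda_i >= 0): OK
Complementary slackness (lambda_i * g_i(x) = 0 for all i): FAILS

Verdict: the first failing condition is complementary_slackness -> comp.

comp


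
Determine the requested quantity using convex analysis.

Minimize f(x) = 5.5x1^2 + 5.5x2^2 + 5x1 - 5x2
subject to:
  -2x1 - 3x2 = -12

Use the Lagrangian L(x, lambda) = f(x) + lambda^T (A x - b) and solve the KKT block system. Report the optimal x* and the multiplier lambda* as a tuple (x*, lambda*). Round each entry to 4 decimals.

Form the Lagrangian:
  L(x, lambda) = (1/2) x^T Q x + c^T x + lambda^T (A x - b)
Stationarity (grad_x L = 0): Q x + c + A^T lambda = 0.
Primal feasibility: A x = b.

This gives the KKT block system:
  [ Q   A^T ] [ x     ]   [-c ]
  [ A    0  ] [ lambda ] = [ b ]

Solving the linear system:
  x*      = (1.3217, 3.1189)
  lambda* = (9.7692)
  f(x*)   = 54.1224

x* = (1.3217, 3.1189), lambda* = (9.7692)


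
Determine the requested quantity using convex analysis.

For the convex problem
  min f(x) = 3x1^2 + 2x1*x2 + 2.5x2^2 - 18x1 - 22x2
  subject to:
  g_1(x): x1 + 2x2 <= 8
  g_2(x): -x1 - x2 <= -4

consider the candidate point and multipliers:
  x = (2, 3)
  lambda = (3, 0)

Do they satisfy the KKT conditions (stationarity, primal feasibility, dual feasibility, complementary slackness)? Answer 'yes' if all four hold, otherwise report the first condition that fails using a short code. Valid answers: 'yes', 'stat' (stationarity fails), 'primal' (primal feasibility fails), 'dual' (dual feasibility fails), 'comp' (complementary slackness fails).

Gradient of f: grad f(x) = Q x + c = (0, -3)
Constraint values g_i(x) = a_i^T x - b_i:
  g_1((2, 3)) = 0
  g_2((2, 3)) = -1
Stationarity residual: grad f(x) + sum_i lambda_i a_i = (3, 3)
  -> stationarity FAILS
Primal feasibility (all g_i <= 0): OK
Dual feasibility (all lambda_i >= 0): OK
Complementary slackness (lambda_i * g_i(x) = 0 for all i): OK

Verdict: the first failing condition is stationarity -> stat.

stat


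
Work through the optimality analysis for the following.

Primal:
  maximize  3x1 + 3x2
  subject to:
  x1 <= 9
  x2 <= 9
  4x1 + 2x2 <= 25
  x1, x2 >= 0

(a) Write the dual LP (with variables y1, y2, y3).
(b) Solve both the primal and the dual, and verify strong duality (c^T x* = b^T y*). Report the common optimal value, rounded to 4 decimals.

The standard primal-dual pair for 'max c^T x s.t. A x <= b, x >= 0' is:
  Dual:  min b^T y  s.t.  A^T y >= c,  y >= 0.

So the dual LP is:
  minimize  9y1 + 9y2 + 25y3
  subject to:
    y1 + 4y3 >= 3
    y2 + 2y3 >= 3
    y1, y2, y3 >= 0

Solving the primal: x* = (1.75, 9).
  primal value c^T x* = 32.25.
Solving the dual: y* = (0, 1.5, 0.75).
  dual value b^T y* = 32.25.
Strong duality: c^T x* = b^T y*. Confirmed.

32.25


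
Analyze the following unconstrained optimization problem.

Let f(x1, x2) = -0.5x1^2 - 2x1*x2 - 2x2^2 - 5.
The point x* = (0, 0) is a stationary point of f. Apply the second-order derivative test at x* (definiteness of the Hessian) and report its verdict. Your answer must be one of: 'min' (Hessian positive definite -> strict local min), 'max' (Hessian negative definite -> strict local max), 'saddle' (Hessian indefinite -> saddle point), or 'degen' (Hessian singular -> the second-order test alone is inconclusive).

Compute the Hessian H = grad^2 f:
  H = [[-1, -2], [-2, -4]]
Verify stationarity: grad f(x*) = H x* + g = (0, 0).
Eigenvalues of H: -5, 0.
H has a zero eigenvalue (singular; negative semidefinite but not definite), so H is neither positive definite, negative definite, nor indefinite. The second-order test alone is inconclusive -> degen.
(Indeed, f is constant along the null direction of H through x*, so x* is not a strict local extremum.)

degen


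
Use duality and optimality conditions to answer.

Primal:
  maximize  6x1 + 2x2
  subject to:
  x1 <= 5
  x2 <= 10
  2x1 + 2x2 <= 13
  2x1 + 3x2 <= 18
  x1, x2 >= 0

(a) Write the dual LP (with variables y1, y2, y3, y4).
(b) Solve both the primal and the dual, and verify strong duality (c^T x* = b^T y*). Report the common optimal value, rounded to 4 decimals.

The standard primal-dual pair for 'max c^T x s.t. A x <= b, x >= 0' is:
  Dual:  min b^T y  s.t.  A^T y >= c,  y >= 0.

So the dual LP is:
  minimize  5y1 + 10y2 + 13y3 + 18y4
  subject to:
    y1 + 2y3 + 2y4 >= 6
    y2 + 2y3 + 3y4 >= 2
    y1, y2, y3, y4 >= 0

Solving the primal: x* = (5, 1.5).
  primal value c^T x* = 33.
Solving the dual: y* = (4, 0, 1, 0).
  dual value b^T y* = 33.
Strong duality: c^T x* = b^T y*. Confirmed.

33


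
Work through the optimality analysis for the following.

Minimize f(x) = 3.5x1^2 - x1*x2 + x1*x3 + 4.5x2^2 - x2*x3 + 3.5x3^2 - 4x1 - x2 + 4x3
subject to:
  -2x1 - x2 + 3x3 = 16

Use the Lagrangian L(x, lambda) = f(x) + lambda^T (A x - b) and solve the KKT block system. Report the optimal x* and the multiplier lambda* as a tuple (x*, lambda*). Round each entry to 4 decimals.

Form the Lagrangian:
  L(x, lambda) = (1/2) x^T Q x + c^T x + lambda^T (A x - b)
Stationarity (grad_x L = 0): Q x + c + A^T lambda = 0.
Primal feasibility: A x = b.

This gives the KKT block system:
  [ Q   A^T ] [ x     ]   [-c ]
  [ A    0  ] [ lambda ] = [ b ]

Solving the linear system:
  x*      = (-2.5096, -0.7559, 3.4083)
  lambda* = (-8.7015)
  f(x*)   = 81.8257

x* = (-2.5096, -0.7559, 3.4083), lambda* = (-8.7015)


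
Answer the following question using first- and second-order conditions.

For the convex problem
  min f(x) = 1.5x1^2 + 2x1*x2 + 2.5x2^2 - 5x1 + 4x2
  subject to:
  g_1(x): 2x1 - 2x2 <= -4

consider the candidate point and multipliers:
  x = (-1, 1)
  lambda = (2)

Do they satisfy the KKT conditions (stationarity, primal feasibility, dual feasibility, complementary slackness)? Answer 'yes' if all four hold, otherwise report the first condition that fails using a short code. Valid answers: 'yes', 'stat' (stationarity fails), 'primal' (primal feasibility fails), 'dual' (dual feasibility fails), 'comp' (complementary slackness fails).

Gradient of f: grad f(x) = Q x + c = (-6, 7)
Constraint values g_i(x) = a_i^T x - b_i:
  g_1((-1, 1)) = 0
Stationarity residual: grad f(x) + sum_i lambda_i a_i = (-2, 3)
  -> stationarity FAILS
Primal feasibility (all g_i <= 0): OK
Dual feasibility (all lambda_i >= 0): OK
Complementary slackness (lambda_i * g_i(x) = 0 for all i): OK

Verdict: the first failing condition is stationarity -> stat.

stat


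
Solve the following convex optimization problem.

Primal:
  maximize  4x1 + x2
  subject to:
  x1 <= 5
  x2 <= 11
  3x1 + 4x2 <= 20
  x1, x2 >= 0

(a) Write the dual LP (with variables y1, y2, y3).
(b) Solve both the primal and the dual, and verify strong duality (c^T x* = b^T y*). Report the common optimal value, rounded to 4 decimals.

The standard primal-dual pair for 'max c^T x s.t. A x <= b, x >= 0' is:
  Dual:  min b^T y  s.t.  A^T y >= c,  y >= 0.

So the dual LP is:
  minimize  5y1 + 11y2 + 20y3
  subject to:
    y1 + 3y3 >= 4
    y2 + 4y3 >= 1
    y1, y2, y3 >= 0

Solving the primal: x* = (5, 1.25).
  primal value c^T x* = 21.25.
Solving the dual: y* = (3.25, 0, 0.25).
  dual value b^T y* = 21.25.
Strong duality: c^T x* = b^T y*. Confirmed.

21.25


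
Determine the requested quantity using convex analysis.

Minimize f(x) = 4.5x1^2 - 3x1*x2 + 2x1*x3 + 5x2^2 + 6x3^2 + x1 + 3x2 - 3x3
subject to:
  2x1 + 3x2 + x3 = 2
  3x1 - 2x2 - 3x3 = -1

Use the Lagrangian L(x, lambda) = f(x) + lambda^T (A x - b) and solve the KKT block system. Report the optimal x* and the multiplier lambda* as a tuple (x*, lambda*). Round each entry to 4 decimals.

Form the Lagrangian:
  L(x, lambda) = (1/2) x^T Q x + c^T x + lambda^T (A x - b)
Stationarity (grad_x L = 0): Q x + c + A^T lambda = 0.
Primal feasibility: A x = b.

This gives the KKT block system:
  [ Q   A^T ] [ x     ]   [-c ]
  [ A    0  ] [ lambda ] = [ b ]

Solving the linear system:
  x*      = (0.283, 0.3504, 0.3827)
  lambda* = (-1.8068, 0.1174)
  f(x*)   = 1.9585

x* = (0.283, 0.3504, 0.3827), lambda* = (-1.8068, 0.1174)


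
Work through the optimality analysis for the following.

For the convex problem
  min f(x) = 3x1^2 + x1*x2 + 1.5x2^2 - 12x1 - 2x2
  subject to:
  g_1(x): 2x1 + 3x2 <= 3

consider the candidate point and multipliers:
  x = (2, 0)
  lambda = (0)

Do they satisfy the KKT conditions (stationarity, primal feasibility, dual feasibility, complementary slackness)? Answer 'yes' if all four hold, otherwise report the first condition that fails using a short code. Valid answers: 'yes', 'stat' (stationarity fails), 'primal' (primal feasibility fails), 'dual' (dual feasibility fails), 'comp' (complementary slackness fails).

Gradient of f: grad f(x) = Q x + c = (0, 0)
Constraint values g_i(x) = a_i^T x - b_i:
  g_1((2, 0)) = 1
Stationarity residual: grad f(x) + sum_i lambda_i a_i = (0, 0)
  -> stationarity OK
Primal feasibility (all g_i <= 0): FAILS
Dual feasibility (all lambda_i >= 0): OK
Complementary slackness (lambda_i * g_i(x) = 0 for all i): OK

Verdict: the first failing condition is primal_feasibility -> primal.

primal


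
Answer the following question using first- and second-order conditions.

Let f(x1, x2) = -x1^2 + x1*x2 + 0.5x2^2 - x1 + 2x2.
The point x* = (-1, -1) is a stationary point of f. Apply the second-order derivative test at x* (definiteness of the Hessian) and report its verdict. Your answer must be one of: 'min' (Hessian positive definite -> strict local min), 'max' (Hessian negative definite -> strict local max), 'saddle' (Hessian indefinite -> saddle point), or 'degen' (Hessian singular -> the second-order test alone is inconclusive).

Compute the Hessian H = grad^2 f:
  H = [[-2, 1], [1, 1]]
Verify stationarity: grad f(x*) = H x* + g = (0, 0).
Eigenvalues of H: -2.3028, 1.3028.
Eigenvalues have mixed signs, so H is indefinite -> x* is a saddle point.

saddle


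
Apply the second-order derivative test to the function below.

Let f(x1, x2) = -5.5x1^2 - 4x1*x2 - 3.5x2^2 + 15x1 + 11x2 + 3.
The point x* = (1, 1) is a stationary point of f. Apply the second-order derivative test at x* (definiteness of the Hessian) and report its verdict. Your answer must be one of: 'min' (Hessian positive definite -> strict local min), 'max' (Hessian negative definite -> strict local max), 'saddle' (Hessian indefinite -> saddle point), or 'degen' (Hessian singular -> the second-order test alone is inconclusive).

Compute the Hessian H = grad^2 f:
  H = [[-11, -4], [-4, -7]]
Verify stationarity: grad f(x*) = H x* + g = (0, 0).
Eigenvalues of H: -13.4721, -4.5279.
Both eigenvalues < 0, so H is negative definite -> x* is a strict local max.

max


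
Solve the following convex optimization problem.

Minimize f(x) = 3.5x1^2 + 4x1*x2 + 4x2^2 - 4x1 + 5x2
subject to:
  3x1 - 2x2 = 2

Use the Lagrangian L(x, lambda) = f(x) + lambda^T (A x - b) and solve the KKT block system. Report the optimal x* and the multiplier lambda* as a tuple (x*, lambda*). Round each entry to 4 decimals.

Form the Lagrangian:
  L(x, lambda) = (1/2) x^T Q x + c^T x + lambda^T (A x - b)
Stationarity (grad_x L = 0): Q x + c + A^T lambda = 0.
Primal feasibility: A x = b.

This gives the KKT block system:
  [ Q   A^T ] [ x     ]   [-c ]
  [ A    0  ] [ lambda ] = [ b ]

Solving the linear system:
  x*      = (0.3378, -0.4932)
  lambda* = (1.2027)
  f(x*)   = -3.1115

x* = (0.3378, -0.4932), lambda* = (1.2027)


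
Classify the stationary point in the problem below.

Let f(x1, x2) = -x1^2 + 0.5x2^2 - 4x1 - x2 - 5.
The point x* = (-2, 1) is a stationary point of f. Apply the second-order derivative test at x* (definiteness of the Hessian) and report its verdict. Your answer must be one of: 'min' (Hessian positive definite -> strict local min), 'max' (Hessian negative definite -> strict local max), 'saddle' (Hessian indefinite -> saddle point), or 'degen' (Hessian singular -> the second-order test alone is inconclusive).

Compute the Hessian H = grad^2 f:
  H = [[-2, 0], [0, 1]]
Verify stationarity: grad f(x*) = H x* + g = (0, 0).
Eigenvalues of H: -2, 1.
Eigenvalues have mixed signs, so H is indefinite -> x* is a saddle point.

saddle


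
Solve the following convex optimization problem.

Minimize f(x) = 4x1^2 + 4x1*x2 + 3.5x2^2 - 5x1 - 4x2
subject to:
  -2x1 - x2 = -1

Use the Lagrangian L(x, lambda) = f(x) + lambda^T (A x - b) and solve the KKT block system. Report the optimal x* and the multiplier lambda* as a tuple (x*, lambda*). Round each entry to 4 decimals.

Form the Lagrangian:
  L(x, lambda) = (1/2) x^T Q x + c^T x + lambda^T (A x - b)
Stationarity (grad_x L = 0): Q x + c + A^T lambda = 0.
Primal feasibility: A x = b.

This gives the KKT block system:
  [ Q   A^T ] [ x     ]   [-c ]
  [ A    0  ] [ lambda ] = [ b ]

Solving the linear system:
  x*      = (0.35, 0.3)
  lambda* = (-0.5)
  f(x*)   = -1.725

x* = (0.35, 0.3), lambda* = (-0.5)


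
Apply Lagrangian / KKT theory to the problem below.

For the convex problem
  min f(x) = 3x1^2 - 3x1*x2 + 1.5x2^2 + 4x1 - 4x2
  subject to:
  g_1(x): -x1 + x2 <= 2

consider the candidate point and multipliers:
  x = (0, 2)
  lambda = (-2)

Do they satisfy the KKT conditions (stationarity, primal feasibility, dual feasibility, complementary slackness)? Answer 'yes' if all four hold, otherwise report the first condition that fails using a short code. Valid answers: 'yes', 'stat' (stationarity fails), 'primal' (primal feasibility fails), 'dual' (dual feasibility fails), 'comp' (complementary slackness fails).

Gradient of f: grad f(x) = Q x + c = (-2, 2)
Constraint values g_i(x) = a_i^T x - b_i:
  g_1((0, 2)) = 0
Stationarity residual: grad f(x) + sum_i lambda_i a_i = (0, 0)
  -> stationarity OK
Primal feasibility (all g_i <= 0): OK
Dual feasibility (all lambda_i >= 0): FAILS
Complementary slackness (lambda_i * g_i(x) = 0 for all i): OK

Verdict: the first failing condition is dual_feasibility -> dual.

dual


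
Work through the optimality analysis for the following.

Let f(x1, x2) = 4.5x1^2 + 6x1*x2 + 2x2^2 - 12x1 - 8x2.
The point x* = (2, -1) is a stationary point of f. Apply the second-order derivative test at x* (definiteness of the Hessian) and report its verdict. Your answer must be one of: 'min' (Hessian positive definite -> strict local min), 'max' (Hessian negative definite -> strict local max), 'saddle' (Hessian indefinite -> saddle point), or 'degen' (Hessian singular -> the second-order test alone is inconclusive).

Compute the Hessian H = grad^2 f:
  H = [[9, 6], [6, 4]]
Verify stationarity: grad f(x*) = H x* + g = (0, 0).
Eigenvalues of H: 0, 13.
H has a zero eigenvalue (singular; positive semidefinite but not definite), so H is neither positive definite, negative definite, nor indefinite. The second-order test alone is inconclusive -> degen.
(Indeed, f is constant along the null direction of H through x*, so x* is not a strict local extremum.)

degen


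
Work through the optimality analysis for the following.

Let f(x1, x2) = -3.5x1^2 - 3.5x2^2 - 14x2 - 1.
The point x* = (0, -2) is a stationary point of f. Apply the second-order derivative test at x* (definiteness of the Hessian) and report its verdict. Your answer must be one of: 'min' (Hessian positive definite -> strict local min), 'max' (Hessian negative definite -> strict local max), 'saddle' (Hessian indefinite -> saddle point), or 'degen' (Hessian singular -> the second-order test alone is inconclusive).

Compute the Hessian H = grad^2 f:
  H = [[-7, 0], [0, -7]]
Verify stationarity: grad f(x*) = H x* + g = (0, 0).
Eigenvalues of H: -7, -7.
Both eigenvalues < 0, so H is negative definite -> x* is a strict local max.

max
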